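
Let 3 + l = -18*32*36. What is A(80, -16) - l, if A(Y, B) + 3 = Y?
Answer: 20816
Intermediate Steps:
l = -20739 (l = -3 - 18*32*36 = -3 - 576*36 = -3 - 20736 = -20739)
A(Y, B) = -3 + Y
A(80, -16) - l = (-3 + 80) - 1*(-20739) = 77 + 20739 = 20816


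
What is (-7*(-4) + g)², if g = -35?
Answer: 49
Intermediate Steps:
(-7*(-4) + g)² = (-7*(-4) - 35)² = (28 - 35)² = (-7)² = 49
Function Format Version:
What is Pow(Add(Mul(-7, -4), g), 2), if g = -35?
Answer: 49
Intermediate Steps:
Pow(Add(Mul(-7, -4), g), 2) = Pow(Add(Mul(-7, -4), -35), 2) = Pow(Add(28, -35), 2) = Pow(-7, 2) = 49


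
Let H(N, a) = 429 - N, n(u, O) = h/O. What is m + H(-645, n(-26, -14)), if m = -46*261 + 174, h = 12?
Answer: -10758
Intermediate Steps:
m = -11832 (m = -12006 + 174 = -11832)
n(u, O) = 12/O
m + H(-645, n(-26, -14)) = -11832 + (429 - 1*(-645)) = -11832 + (429 + 645) = -11832 + 1074 = -10758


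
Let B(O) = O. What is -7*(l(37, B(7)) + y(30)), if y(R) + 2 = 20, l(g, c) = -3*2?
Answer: -84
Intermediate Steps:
l(g, c) = -6
y(R) = 18 (y(R) = -2 + 20 = 18)
-7*(l(37, B(7)) + y(30)) = -7*(-6 + 18) = -7*12 = -84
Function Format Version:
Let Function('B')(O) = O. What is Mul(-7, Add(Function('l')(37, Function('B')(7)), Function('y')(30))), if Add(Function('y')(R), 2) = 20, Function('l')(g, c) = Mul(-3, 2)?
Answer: -84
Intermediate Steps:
Function('l')(g, c) = -6
Function('y')(R) = 18 (Function('y')(R) = Add(-2, 20) = 18)
Mul(-7, Add(Function('l')(37, Function('B')(7)), Function('y')(30))) = Mul(-7, Add(-6, 18)) = Mul(-7, 12) = -84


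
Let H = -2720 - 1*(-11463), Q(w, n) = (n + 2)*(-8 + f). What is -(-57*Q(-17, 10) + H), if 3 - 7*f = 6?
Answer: -101557/7 ≈ -14508.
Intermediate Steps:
f = -3/7 (f = 3/7 - ⅐*6 = 3/7 - 6/7 = -3/7 ≈ -0.42857)
Q(w, n) = -118/7 - 59*n/7 (Q(w, n) = (n + 2)*(-8 - 3/7) = (2 + n)*(-59/7) = -118/7 - 59*n/7)
H = 8743 (H = -2720 + 11463 = 8743)
-(-57*Q(-17, 10) + H) = -(-57*(-118/7 - 59/7*10) + 8743) = -(-57*(-118/7 - 590/7) + 8743) = -(-57*(-708/7) + 8743) = -(40356/7 + 8743) = -1*101557/7 = -101557/7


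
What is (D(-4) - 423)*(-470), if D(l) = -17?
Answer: 206800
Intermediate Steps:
(D(-4) - 423)*(-470) = (-17 - 423)*(-470) = -440*(-470) = 206800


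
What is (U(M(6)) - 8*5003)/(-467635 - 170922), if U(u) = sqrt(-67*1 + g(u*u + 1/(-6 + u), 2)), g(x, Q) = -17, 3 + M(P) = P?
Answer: 40024/638557 - 2*I*sqrt(21)/638557 ≈ 0.062679 - 1.4353e-5*I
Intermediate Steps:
M(P) = -3 + P
U(u) = 2*I*sqrt(21) (U(u) = sqrt(-67*1 - 17) = sqrt(-67 - 17) = sqrt(-84) = 2*I*sqrt(21))
(U(M(6)) - 8*5003)/(-467635 - 170922) = (2*I*sqrt(21) - 8*5003)/(-467635 - 170922) = (2*I*sqrt(21) - 40024)/(-638557) = (-40024 + 2*I*sqrt(21))*(-1/638557) = 40024/638557 - 2*I*sqrt(21)/638557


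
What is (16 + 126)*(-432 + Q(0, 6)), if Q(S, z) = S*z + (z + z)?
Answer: -59640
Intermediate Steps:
Q(S, z) = 2*z + S*z (Q(S, z) = S*z + 2*z = 2*z + S*z)
(16 + 126)*(-432 + Q(0, 6)) = (16 + 126)*(-432 + 6*(2 + 0)) = 142*(-432 + 6*2) = 142*(-432 + 12) = 142*(-420) = -59640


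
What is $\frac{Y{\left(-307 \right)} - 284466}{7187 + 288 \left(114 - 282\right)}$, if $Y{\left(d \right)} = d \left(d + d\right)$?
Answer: $\frac{95968}{41197} \approx 2.3295$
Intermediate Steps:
$Y{\left(d \right)} = 2 d^{2}$ ($Y{\left(d \right)} = d 2 d = 2 d^{2}$)
$\frac{Y{\left(-307 \right)} - 284466}{7187 + 288 \left(114 - 282\right)} = \frac{2 \left(-307\right)^{2} - 284466}{7187 + 288 \left(114 - 282\right)} = \frac{2 \cdot 94249 - 284466}{7187 + 288 \left(-168\right)} = \frac{188498 - 284466}{7187 - 48384} = - \frac{95968}{-41197} = \left(-95968\right) \left(- \frac{1}{41197}\right) = \frac{95968}{41197}$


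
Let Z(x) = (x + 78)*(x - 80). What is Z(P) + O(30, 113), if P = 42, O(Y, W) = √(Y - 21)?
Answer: -4557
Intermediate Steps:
O(Y, W) = √(-21 + Y)
Z(x) = (-80 + x)*(78 + x) (Z(x) = (78 + x)*(-80 + x) = (-80 + x)*(78 + x))
Z(P) + O(30, 113) = (-6240 + 42² - 2*42) + √(-21 + 30) = (-6240 + 1764 - 84) + √9 = -4560 + 3 = -4557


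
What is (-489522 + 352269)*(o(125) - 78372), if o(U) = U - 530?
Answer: 10812379581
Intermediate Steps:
o(U) = -530 + U
(-489522 + 352269)*(o(125) - 78372) = (-489522 + 352269)*((-530 + 125) - 78372) = -137253*(-405 - 78372) = -137253*(-78777) = 10812379581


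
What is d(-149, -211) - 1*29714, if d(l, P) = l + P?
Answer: -30074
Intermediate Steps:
d(l, P) = P + l
d(-149, -211) - 1*29714 = (-211 - 149) - 1*29714 = -360 - 29714 = -30074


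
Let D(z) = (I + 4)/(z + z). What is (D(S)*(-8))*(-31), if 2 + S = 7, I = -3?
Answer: 124/5 ≈ 24.800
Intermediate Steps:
S = 5 (S = -2 + 7 = 5)
D(z) = 1/(2*z) (D(z) = (-3 + 4)/(z + z) = 1/(2*z))
(D(S)*(-8))*(-31) = (((½)/5)*(-8))*(-31) = (((½)*(⅕))*(-8))*(-31) = ((⅒)*(-8))*(-31) = -⅘*(-31) = 124/5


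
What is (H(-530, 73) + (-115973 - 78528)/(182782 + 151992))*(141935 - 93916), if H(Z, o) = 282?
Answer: 4523954839573/334774 ≈ 1.3513e+7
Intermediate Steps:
(H(-530, 73) + (-115973 - 78528)/(182782 + 151992))*(141935 - 93916) = (282 + (-115973 - 78528)/(182782 + 151992))*(141935 - 93916) = (282 - 194501/334774)*48019 = (94211767/334774)*48019 = 4523954839573/334774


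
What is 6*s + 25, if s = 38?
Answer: 253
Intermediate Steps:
6*s + 25 = 6*38 + 25 = 228 + 25 = 253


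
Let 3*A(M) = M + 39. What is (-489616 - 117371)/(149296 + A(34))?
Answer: -1820961/447961 ≈ -4.0650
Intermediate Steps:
A(M) = 13 + M/3 (A(M) = (M + 39)/3 = (39 + M)/3 = 13 + M/3)
(-489616 - 117371)/(149296 + A(34)) = (-489616 - 117371)/(149296 + (13 + (⅓)*34)) = -606987/(149296 + (13 + 34/3)) = -606987/(149296 + 73/3) = -606987/447961/3 = -606987*3/447961 = -1820961/447961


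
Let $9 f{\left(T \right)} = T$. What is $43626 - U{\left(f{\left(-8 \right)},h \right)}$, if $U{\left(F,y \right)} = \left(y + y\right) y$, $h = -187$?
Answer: $-26312$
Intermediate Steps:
$f{\left(T \right)} = \frac{T}{9}$
$U{\left(F,y \right)} = 2 y^{2}$ ($U{\left(F,y \right)} = 2 y y = 2 y^{2}$)
$43626 - U{\left(f{\left(-8 \right)},h \right)} = 43626 - 2 \left(-187\right)^{2} = 43626 - 2 \cdot 34969 = 43626 - 69938 = -26312$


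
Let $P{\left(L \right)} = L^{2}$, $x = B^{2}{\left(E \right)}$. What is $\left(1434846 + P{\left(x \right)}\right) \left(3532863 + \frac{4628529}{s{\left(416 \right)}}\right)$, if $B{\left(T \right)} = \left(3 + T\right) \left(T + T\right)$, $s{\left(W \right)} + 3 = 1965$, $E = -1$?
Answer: $\frac{553001067361665}{109} \approx 5.0734 \cdot 10^{12}$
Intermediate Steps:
$s{\left(W \right)} = 1962$ ($s{\left(W \right)} = -3 + 1965 = 1962$)
$B{\left(T \right)} = 2 T \left(3 + T\right)$ ($B{\left(T \right)} = \left(3 + T\right) 2 T = 2 T \left(3 + T\right)$)
$x = 16$ ($x = \left(2 \left(-1\right) \left(3 - 1\right)\right)^{2} = \left(2 \left(-1\right) 2\right)^{2} = \left(-4\right)^{2} = 16$)
$\left(1434846 + P{\left(x \right)}\right) \left(3532863 + \frac{4628529}{s{\left(416 \right)}}\right) = \left(1434846 + 16^{2}\right) \left(3532863 + \frac{4628529}{1962}\right) = \left(1434846 + 256\right) \left(3532863 + 4628529 \cdot \frac{1}{1962}\right) = 1435102 \left(3532863 + \frac{514281}{218}\right) = 1435102 \cdot \frac{770678415}{218} = \frac{553001067361665}{109}$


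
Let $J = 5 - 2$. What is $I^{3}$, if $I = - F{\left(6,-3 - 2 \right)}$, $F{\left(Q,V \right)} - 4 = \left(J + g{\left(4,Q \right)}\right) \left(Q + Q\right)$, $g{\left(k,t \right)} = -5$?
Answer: $8000$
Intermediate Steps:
$J = 3$
$F{\left(Q,V \right)} = 4 - 4 Q$ ($F{\left(Q,V \right)} = 4 + \left(3 - 5\right) \left(Q + Q\right) = 4 - 2 \cdot 2 Q = 4 - 4 Q$)
$I = 20$ ($I = - (4 - 24) = \left(-1\right) \left(-20\right) = 20$)
$I^{3} = 20^{3} = 8000$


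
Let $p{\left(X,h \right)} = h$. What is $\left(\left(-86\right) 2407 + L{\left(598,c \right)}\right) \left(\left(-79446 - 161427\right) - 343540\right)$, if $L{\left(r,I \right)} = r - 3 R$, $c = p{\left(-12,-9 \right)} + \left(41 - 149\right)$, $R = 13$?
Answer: $120647972959$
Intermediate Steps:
$c = -117$ ($c = -9 + \left(41 - 149\right) = -9 - 108 = -117$)
$L{\left(r,I \right)} = -39 + r$ ($L{\left(r,I \right)} = r - 39 = -39 + r$)
$\left(\left(-86\right) 2407 + L{\left(598,c \right)}\right) \left(\left(-79446 - 161427\right) - 343540\right) = \left(\left(-86\right) 2407 + \left(-39 + 598\right)\right) \left(\left(-79446 - 161427\right) - 343540\right) = \left(-207002 + 559\right) \left(-240873 - 343540\right) = \left(-206443\right) \left(-584413\right) = 120647972959$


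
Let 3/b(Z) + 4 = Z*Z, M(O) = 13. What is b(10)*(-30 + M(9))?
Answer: -17/32 ≈ -0.53125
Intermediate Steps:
b(Z) = 3/(-4 + Z²) (b(Z) = 3/(-4 + Z*Z) = 3/(-4 + Z²))
b(10)*(-30 + M(9)) = (3/(-4 + 10²))*(-30 + 13) = (3/(-4 + 100))*(-17) = (3/96)*(-17) = (3*(1/96))*(-17) = (1/32)*(-17) = -17/32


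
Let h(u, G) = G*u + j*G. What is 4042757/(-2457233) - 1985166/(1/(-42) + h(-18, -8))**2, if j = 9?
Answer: -8641764027700445/22455495030257 ≈ -384.84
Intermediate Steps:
h(u, G) = 9*G + G*u (h(u, G) = G*u + 9*G = 9*G + G*u)
4042757/(-2457233) - 1985166/(1/(-42) + h(-18, -8))**2 = 4042757/(-2457233) - 1985166/(1/(-42) - 8*(9 - 18))**2 = 4042757*(-1/2457233) - 1985166/(-1/42 - 8*(-9))**2 = -4042757/2457233 - 1985166/(-1/42 + 72)**2 = -4042757/2457233 - 1985166/((3023/42)**2) = -4042757/2457233 - 1985166/9138529/1764 = -4042757/2457233 - 1985166*1764/9138529 = -4042757/2457233 - 3501832824/9138529 = -8641764027700445/22455495030257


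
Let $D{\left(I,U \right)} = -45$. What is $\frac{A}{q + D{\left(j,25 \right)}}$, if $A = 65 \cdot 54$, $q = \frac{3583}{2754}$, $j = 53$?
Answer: $- \frac{9666540}{120347} \approx -80.322$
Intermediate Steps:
$q = \frac{3583}{2754}$ ($q = 3583 \cdot \frac{1}{2754} = \frac{3583}{2754} \approx 1.301$)
$A = 3510$
$\frac{A}{q + D{\left(j,25 \right)}} = \frac{3510}{\frac{3583}{2754} - 45} = \frac{3510}{- \frac{120347}{2754}} = 3510 \left(- \frac{2754}{120347}\right) = - \frac{9666540}{120347}$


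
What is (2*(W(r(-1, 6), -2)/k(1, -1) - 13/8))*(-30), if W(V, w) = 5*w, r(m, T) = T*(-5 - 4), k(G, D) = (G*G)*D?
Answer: -1005/2 ≈ -502.50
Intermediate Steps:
k(G, D) = D*G² (k(G, D) = G²*D = D*G²)
r(m, T) = -9*T (r(m, T) = T*(-9) = -9*T)
(2*(W(r(-1, 6), -2)/k(1, -1) - 13/8))*(-30) = (2*((5*(-2))/((-1*1²)) - 13/8))*(-30) = (2*(-10/((-1*1)) - 13*⅛))*(-30) = (2*(-10/(-1) - 13/8))*(-30) = (2*(-10*(-1) - 13/8))*(-30) = (2*(10 - 13/8))*(-30) = (2*(67/8))*(-30) = (67/4)*(-30) = -1005/2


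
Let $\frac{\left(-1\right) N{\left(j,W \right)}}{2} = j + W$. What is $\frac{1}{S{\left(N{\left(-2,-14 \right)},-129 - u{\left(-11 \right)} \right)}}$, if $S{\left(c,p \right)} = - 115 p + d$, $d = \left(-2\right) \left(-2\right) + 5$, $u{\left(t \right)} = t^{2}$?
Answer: $\frac{1}{28759} \approx 3.4772 \cdot 10^{-5}$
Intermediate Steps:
$N{\left(j,W \right)} = - 2 W - 2 j$ ($N{\left(j,W \right)} = - 2 \left(j + W\right) = - 2 \left(W + j\right) = - 2 W - 2 j$)
$d = 9$ ($d = 4 + 5 = 9$)
$S{\left(c,p \right)} = 9 - 115 p$ ($S{\left(c,p \right)} = - 115 p + 9 = 9 - 115 p$)
$\frac{1}{S{\left(N{\left(-2,-14 \right)},-129 - u{\left(-11 \right)} \right)}} = \frac{1}{9 - 115 \left(-129 - \left(-11\right)^{2}\right)} = \frac{1}{9 - 115 \left(-129 - 121\right)} = \frac{1}{9 - -28750} = \frac{1}{9 + 28750} = \frac{1}{28759}$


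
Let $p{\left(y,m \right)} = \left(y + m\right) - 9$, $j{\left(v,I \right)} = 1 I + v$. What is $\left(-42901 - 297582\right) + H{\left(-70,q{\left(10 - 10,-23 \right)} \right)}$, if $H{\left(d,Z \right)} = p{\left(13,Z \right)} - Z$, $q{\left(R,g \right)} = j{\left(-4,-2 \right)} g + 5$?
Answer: $-340479$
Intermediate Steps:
$j{\left(v,I \right)} = I + v$
$p{\left(y,m \right)} = -9 + m + y$ ($p{\left(y,m \right)} = \left(m + y\right) - 9 = -9 + m + y$)
$q{\left(R,g \right)} = 5 - 6 g$ ($q{\left(R,g \right)} = \left(-2 - 4\right) g + 5 = - 6 g + 5 = 5 - 6 g$)
$H{\left(d,Z \right)} = 4$ ($H{\left(d,Z \right)} = \left(-9 + Z + 13\right) - Z = \left(4 + Z\right) - Z = 4$)
$\left(-42901 - 297582\right) + H{\left(-70,q{\left(10 - 10,-23 \right)} \right)} = \left(-42901 - 297582\right) + 4 = -340483 + 4 = -340479$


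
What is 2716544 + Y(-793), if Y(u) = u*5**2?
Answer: 2696719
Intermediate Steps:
Y(u) = 25*u (Y(u) = u*25 = 25*u)
2716544 + Y(-793) = 2716544 + 25*(-793) = 2716544 - 19825 = 2696719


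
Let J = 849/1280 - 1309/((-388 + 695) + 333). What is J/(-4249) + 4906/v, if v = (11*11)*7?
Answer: 346543619/59825920 ≈ 5.7925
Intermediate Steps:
v = 847 (v = 121*7 = 847)
J = -1769/1280 (J = 849*(1/1280) - 1309/(307 + 333) = 849/1280 - 1309/640 = -1769/1280 ≈ -1.3820)
J/(-4249) + 4906/v = -1769/1280/(-4249) + 4906/847 = -1769/1280*(-1/4249) + 4906*(1/847) = 1769/5438720 + 446/77 = 346543619/59825920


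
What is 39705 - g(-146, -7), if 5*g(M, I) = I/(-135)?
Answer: 26800868/675 ≈ 39705.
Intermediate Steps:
g(M, I) = -I/675 (g(M, I) = (I/(-135))/5 = (I*(-1/135))/5 = (-I/135)/5 = -I/675)
39705 - g(-146, -7) = 39705 - (-1)*(-7)/675 = 39705 - 1*7/675 = 39705 - 7/675 = 26800868/675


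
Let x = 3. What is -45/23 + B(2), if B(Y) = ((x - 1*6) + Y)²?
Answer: -22/23 ≈ -0.95652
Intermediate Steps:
B(Y) = (-3 + Y)² (B(Y) = ((3 - 1*6) + Y)² = ((3 - 6) + Y)² = (-3 + Y)²)
-45/23 + B(2) = -45/23 + (-3 + 2)² = -45*1/23 + (-1)² = -45/23 + 1 = -22/23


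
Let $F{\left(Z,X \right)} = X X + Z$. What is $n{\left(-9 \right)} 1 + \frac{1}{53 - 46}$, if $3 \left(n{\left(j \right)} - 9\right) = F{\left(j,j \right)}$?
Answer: $\frac{232}{7} \approx 33.143$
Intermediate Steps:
$F{\left(Z,X \right)} = Z + X^{2}$ ($F{\left(Z,X \right)} = X^{2} + Z = Z + X^{2}$)
$n{\left(j \right)} = 9 + \frac{j}{3} + \frac{j^{2}}{3}$ ($n{\left(j \right)} = 9 + \frac{j + j^{2}}{3} = 9 + \left(\frac{j}{3} + \frac{j^{2}}{3}\right) = 9 + \frac{j}{3} + \frac{j^{2}}{3}$)
$n{\left(-9 \right)} 1 + \frac{1}{53 - 46} = \left(9 + \frac{1}{3} \left(-9\right) + \frac{\left(-9\right)^{2}}{3}\right) 1 + \frac{1}{53 - 46} = \left(9 - 3 + \frac{1}{3} \cdot 81\right) 1 + \frac{1}{7} = \left(9 - 3 + 27\right) 1 + \frac{1}{7} = 33 \cdot 1 + \frac{1}{7} = 33 + \frac{1}{7} = \frac{232}{7}$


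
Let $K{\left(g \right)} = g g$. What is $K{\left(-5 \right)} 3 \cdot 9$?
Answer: $675$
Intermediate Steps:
$K{\left(g \right)} = g^{2}$
$K{\left(-5 \right)} 3 \cdot 9 = \left(-5\right)^{2} \cdot 3 \cdot 9 = 25 \cdot 3 \cdot 9 = 75 \cdot 9 = 675$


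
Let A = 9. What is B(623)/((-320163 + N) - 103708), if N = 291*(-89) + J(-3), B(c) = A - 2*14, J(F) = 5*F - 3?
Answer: 19/449788 ≈ 4.2242e-5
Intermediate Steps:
J(F) = -3 + 5*F
B(c) = -19 (B(c) = 9 - 2*14 = 9 - 28 = -19)
N = -25917 (N = 291*(-89) + (-3 + 5*(-3)) = -25899 + (-3 - 15) = -25899 - 18 = -25917)
B(623)/((-320163 + N) - 103708) = -19/((-320163 - 25917) - 103708) = -19/(-346080 - 103708) = -19/(-449788) = -19*(-1/449788) = 19/449788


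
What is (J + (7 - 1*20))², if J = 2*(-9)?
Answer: 961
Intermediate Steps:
J = -18
(J + (7 - 1*20))² = (-18 + (7 - 1*20))² = (-18 + (7 - 20))² = (-18 - 13)² = (-31)² = 961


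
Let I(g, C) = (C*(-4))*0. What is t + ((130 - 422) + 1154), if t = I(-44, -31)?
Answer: 862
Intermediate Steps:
I(g, C) = 0 (I(g, C) = -4*C*0 = 0)
t = 0
t + ((130 - 422) + 1154) = 0 + ((130 - 422) + 1154) = 0 + (-292 + 1154) = 0 + 862 = 862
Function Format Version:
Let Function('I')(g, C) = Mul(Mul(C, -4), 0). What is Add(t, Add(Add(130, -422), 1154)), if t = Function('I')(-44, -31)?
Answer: 862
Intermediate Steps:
Function('I')(g, C) = 0 (Function('I')(g, C) = Mul(Mul(-4, C), 0) = 0)
t = 0
Add(t, Add(Add(130, -422), 1154)) = Add(0, Add(Add(130, -422), 1154)) = Add(0, Add(-292, 1154)) = Add(0, 862) = 862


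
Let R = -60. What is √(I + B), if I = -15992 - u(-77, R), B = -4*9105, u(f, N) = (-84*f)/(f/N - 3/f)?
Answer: 2*I*√534639929603/6109 ≈ 239.38*I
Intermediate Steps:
u(f, N) = -84*f/(-3/f + f/N) (u(f, N) = (-84*f)/(-3/f + f/N) = -84*f/(-3/f + f/N))
B = -36420
I = -127577288/6109 (I = -15992 - 84*(-60)*(-77)²/(-1*(-77)² + 3*(-60)) = -15992 - 84*(-60)*5929/(-1*5929 - 180) = -15992 - 84*(-60)*5929/(-5929 - 180) = -15992 - 84*(-60)*5929/(-6109) = -15992 - 84*(-60)*5929*(-1)/6109 = -15992 - 1*29882160/6109 = -15992 - 29882160/6109 = -127577288/6109 ≈ -20884.)
√(I + B) = √(-127577288/6109 - 36420) = √(-350067068/6109) = 2*I*√534639929603/6109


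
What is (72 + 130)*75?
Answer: 15150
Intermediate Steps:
(72 + 130)*75 = 202*75 = 15150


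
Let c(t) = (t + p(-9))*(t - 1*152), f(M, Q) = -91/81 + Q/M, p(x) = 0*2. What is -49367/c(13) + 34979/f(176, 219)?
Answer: 901164806909/3113461 ≈ 2.8944e+5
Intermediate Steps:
p(x) = 0
f(M, Q) = -91/81 + Q/M (f(M, Q) = -91*1/81 + Q/M = -91/81 + Q/M)
c(t) = t*(-152 + t) (c(t) = (t + 0)*(t - 1*152) = t*(t - 152) = t*(-152 + t))
-49367/c(13) + 34979/f(176, 219) = -49367*1/(13*(-152 + 13)) + 34979/(-91/81 + 219/176) = -49367/(13*(-139)) + 34979/(-91/81 + 219*(1/176)) = -49367/(-1807) + 34979/(-91/81 + 219/176) = -49367*(-1/1807) + 34979/(1723/14256) = 49367/1807 + 34979*(14256/1723) = 49367/1807 + 498660624/1723 = 901164806909/3113461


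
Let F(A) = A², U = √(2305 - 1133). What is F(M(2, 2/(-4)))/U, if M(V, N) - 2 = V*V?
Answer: 18*√293/293 ≈ 1.0516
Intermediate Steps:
M(V, N) = 2 + V² (M(V, N) = 2 + V*V = 2 + V²)
U = 2*√293 (U = √1172 = 2*√293 ≈ 34.234)
F(M(2, 2/(-4)))/U = (2 + 2²)²/((2*√293)) = (2 + 4)²*(√293/586) = 6²*(√293/586) = 36*(√293/586) = 18*√293/293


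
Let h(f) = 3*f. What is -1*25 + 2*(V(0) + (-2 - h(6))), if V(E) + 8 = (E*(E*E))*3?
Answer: -81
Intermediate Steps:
V(E) = -8 + 3*E³ (V(E) = -8 + (E*(E*E))*3 = -8 + (E*E²)*3 = -8 + E³*3 = -8 + 3*E³)
-1*25 + 2*(V(0) + (-2 - h(6))) = -1*25 + 2*((-8 + 3*0³) + (-2 - 3*6)) = -25 + 2*((-8 + 3*0) + (-2 - 1*18)) = -25 + 2*((-8 + 0) + (-2 - 18)) = -25 + 2*(-8 - 20) = -25 + 2*(-28) = -25 - 56 = -81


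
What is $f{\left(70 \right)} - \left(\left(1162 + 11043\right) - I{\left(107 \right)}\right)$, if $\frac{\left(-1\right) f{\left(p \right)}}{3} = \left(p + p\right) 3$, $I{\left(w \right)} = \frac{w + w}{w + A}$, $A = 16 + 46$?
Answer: $- \frac{2275371}{169} \approx -13464.0$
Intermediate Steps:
$A = 62$
$I{\left(w \right)} = \frac{2 w}{62 + w}$ ($I{\left(w \right)} = \frac{w + w}{w + 62} = \frac{2 w}{62 + w}$)
$f{\left(p \right)} = - 18 p$ ($f{\left(p \right)} = - 3 \left(p + p\right) 3 = - 3 \cdot 2 p 3 = - 3 \cdot 6 p = - 18 p$)
$f{\left(70 \right)} - \left(\left(1162 + 11043\right) - I{\left(107 \right)}\right) = \left(-18\right) 70 - \left(\left(1162 + 11043\right) - 2 \cdot 107 \frac{1}{62 + 107}\right) = -1260 - \left(12205 - 2 \cdot 107 \cdot \frac{1}{169}\right) = -1260 - \left(12205 - \frac{214}{169}\right) = -1260 - \frac{2062431}{169} = - \frac{2275371}{169}$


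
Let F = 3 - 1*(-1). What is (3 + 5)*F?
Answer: 32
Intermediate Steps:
F = 4 (F = 3 + 1 = 4)
(3 + 5)*F = (3 + 5)*4 = 8*4 = 32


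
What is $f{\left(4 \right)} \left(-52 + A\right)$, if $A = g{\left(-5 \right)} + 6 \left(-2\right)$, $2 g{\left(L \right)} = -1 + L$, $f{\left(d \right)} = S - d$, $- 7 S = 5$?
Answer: $\frac{2211}{7} \approx 315.86$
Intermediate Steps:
$S = - \frac{5}{7}$ ($S = \left(- \frac{1}{7}\right) 5 = - \frac{5}{7} \approx -0.71429$)
$f{\left(d \right)} = - \frac{5}{7} - d$
$g{\left(L \right)} = - \frac{1}{2} + \frac{L}{2}$ ($g{\left(L \right)} = \frac{-1 + L}{2} = - \frac{1}{2} + \frac{L}{2}$)
$A = -15$ ($A = \left(- \frac{1}{2} + \frac{1}{2} \left(-5\right)\right) + 6 \left(-2\right) = \left(- \frac{1}{2} - \frac{5}{2}\right) - 12 = -3 - 12 = -15$)
$f{\left(4 \right)} \left(-52 + A\right) = \left(- \frac{5}{7} - 4\right) \left(-52 - 15\right) = \left(- \frac{5}{7} - 4\right) \left(-67\right) = \left(- \frac{33}{7}\right) \left(-67\right) = \frac{2211}{7}$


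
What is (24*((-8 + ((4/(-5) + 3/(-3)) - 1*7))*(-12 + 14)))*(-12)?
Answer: 48384/5 ≈ 9676.8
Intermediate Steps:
(24*((-8 + ((4/(-5) + 3/(-3)) - 1*7))*(-12 + 14)))*(-12) = (24*((-8 + ((4*(-⅕) + 3*(-⅓)) - 7))*2))*(-12) = (24*((-8 + ((-⅘ - 1) - 7))*2))*(-12) = (24*((-8 + (-9/5 - 7))*2))*(-12) = (24*((-8 - 44/5)*2))*(-12) = (24*(-84/5*2))*(-12) = (24*(-168/5))*(-12) = -4032/5*(-12) = 48384/5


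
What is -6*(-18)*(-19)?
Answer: -2052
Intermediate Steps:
-6*(-18)*(-19) = 108*(-19) = -2052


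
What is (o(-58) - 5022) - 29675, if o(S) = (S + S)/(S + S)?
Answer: -34696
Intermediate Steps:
o(S) = 1 (o(S) = (2*S)/((2*S)) = (2*S)*(1/(2*S)) = 1)
(o(-58) - 5022) - 29675 = (1 - 5022) - 29675 = -5021 - 29675 = -34696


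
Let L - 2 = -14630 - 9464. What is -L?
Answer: 24092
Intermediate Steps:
L = -24092 (L = 2 + (-14630 - 9464) = 2 - 24094 = -24092)
-L = -1*(-24092) = 24092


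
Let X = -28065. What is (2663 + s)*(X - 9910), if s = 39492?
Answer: -1600836125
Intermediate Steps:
(2663 + s)*(X - 9910) = (2663 + 39492)*(-28065 - 9910) = 42155*(-37975) = -1600836125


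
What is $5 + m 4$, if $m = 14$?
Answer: $61$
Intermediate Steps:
$5 + m 4 = 5 + 14 \cdot 4 = 5 + 56 = 61$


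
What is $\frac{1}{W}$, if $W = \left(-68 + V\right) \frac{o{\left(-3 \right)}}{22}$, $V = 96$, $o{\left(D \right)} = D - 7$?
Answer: $- \frac{11}{140} \approx -0.078571$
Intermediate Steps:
$o{\left(D \right)} = -7 + D$
$W = - \frac{140}{11}$ ($W = \left(-68 + 96\right) \frac{-7 - 3}{22} = 28 \left(\left(-10\right) \frac{1}{22}\right) = 28 \left(- \frac{5}{11}\right) = - \frac{140}{11} \approx -12.727$)
$\frac{1}{W} = \frac{1}{- \frac{140}{11}} = - \frac{11}{140}$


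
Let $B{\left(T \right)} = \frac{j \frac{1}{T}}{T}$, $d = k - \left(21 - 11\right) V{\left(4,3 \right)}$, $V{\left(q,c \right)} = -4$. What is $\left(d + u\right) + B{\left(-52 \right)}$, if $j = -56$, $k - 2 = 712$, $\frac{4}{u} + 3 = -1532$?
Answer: $\frac{391185723}{518830} \approx 753.98$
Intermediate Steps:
$u = - \frac{4}{1535}$ ($u = \frac{4}{-3 - 1532} = \frac{4}{-1535} = 4 \left(- \frac{1}{1535}\right) = - \frac{4}{1535} \approx -0.0026059$)
$k = 714$ ($k = 2 + 712 = 714$)
$d = 754$ ($d = 714 - \left(21 - 11\right) \left(-4\right) = 714 - 10 \left(-4\right) = 714 - -40 = 714 + 40 = 754$)
$B{\left(T \right)} = - \frac{56}{T^{2}}$ ($B{\left(T \right)} = \frac{\left(-56\right) \frac{1}{T}}{T} = - \frac{56}{T^{2}}$)
$\left(d + u\right) + B{\left(-52 \right)} = \left(754 - \frac{4}{1535}\right) - \frac{56}{2704} = \frac{1157386}{1535} - \frac{7}{338} = \frac{391185723}{518830}$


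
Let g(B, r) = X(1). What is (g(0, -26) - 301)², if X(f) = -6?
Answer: 94249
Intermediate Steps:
g(B, r) = -6
(g(0, -26) - 301)² = (-6 - 301)² = (-307)² = 94249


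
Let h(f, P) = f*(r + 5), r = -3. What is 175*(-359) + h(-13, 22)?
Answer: -62851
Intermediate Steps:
h(f, P) = 2*f (h(f, P) = f*(-3 + 5) = f*2 = 2*f)
175*(-359) + h(-13, 22) = 175*(-359) + 2*(-13) = -62825 - 26 = -62851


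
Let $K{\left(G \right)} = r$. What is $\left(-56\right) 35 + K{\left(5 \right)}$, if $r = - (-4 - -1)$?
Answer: $-1957$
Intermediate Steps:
$r = 3$ ($r = - (-4 + 1) = \left(-1\right) \left(-3\right) = 3$)
$K{\left(G \right)} = 3$
$\left(-56\right) 35 + K{\left(5 \right)} = \left(-56\right) 35 + 3 = -1960 + 3 = -1957$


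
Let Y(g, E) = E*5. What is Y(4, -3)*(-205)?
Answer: 3075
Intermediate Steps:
Y(g, E) = 5*E
Y(4, -3)*(-205) = (5*(-3))*(-205) = -15*(-205) = 3075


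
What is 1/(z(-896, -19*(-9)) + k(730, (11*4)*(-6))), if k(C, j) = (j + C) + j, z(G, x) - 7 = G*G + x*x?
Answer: 1/832266 ≈ 1.2015e-6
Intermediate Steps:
z(G, x) = 7 + G² + x² (z(G, x) = 7 + (G*G + x*x) = 7 + (G² + x²) = 7 + G² + x²)
k(C, j) = C + 2*j (k(C, j) = (C + j) + j = C + 2*j)
1/(z(-896, -19*(-9)) + k(730, (11*4)*(-6))) = 1/((7 + (-896)² + (-19*(-9))²) + (730 + 2*((11*4)*(-6)))) = 1/((7 + 802816 + 171²) + (730 + 2*(44*(-6)))) = 1/((7 + 802816 + 29241) + (730 + 2*(-264))) = 1/(832064 + (730 - 528)) = 1/(832064 + 202) = 1/832266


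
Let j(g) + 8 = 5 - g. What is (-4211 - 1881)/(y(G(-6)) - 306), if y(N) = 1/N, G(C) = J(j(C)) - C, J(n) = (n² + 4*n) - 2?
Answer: 152300/7649 ≈ 19.911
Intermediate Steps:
j(g) = -3 - g (j(g) = -8 + (5 - g) = -3 - g)
J(n) = -2 + n² + 4*n
G(C) = -14 + (-3 - C)² - 5*C (G(C) = (-2 + (-3 - C)² + 4*(-3 - C)) - C = (-2 + (-3 - C)² + (-12 - 4*C)) - C = (-14 + (-3 - C)² - 4*C) - C = -14 + (-3 - C)² - 5*C)
(-4211 - 1881)/(y(G(-6)) - 306) = (-4211 - 1881)/(1/(-5 - 6 + (-6)²) - 306) = -6092/(1/(-5 - 6 + 36) - 306) = -6092/(1/25 - 306) = -6092/(-7649/25) = -6092*(-25/7649) = 152300/7649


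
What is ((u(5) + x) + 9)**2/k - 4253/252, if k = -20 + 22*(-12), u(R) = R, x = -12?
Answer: -302215/17892 ≈ -16.891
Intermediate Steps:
k = -284 (k = -20 - 264 = -284)
((u(5) + x) + 9)**2/k - 4253/252 = ((5 - 12) + 9)**2/(-284) - 4253/252 = (-7 + 9)**2*(-1/284) - 4253*1/252 = 2**2*(-1/284) - 4253/252 = 4*(-1/284) - 4253/252 = -1/71 - 4253/252 = -302215/17892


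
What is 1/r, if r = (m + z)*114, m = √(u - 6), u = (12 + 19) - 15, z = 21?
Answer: 7/16378 - √10/49134 ≈ 0.00036304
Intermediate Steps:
u = 16 (u = 31 - 15 = 16)
m = √10 (m = √(16 - 6) = √10 ≈ 3.1623)
r = 2394 + 114*√10 (r = (√10 + 21)*114 = (21 + √10)*114 = 2394 + 114*√10 ≈ 2754.5)
1/r = 1/(2394 + 114*√10)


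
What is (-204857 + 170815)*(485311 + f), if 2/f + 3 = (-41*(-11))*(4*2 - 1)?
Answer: -26053549320816/1577 ≈ -1.6521e+10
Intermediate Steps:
f = 1/1577 (f = 2/(-3 + (-41*(-11))*(4*2 - 1)) = 2/(-3 + 451*(8 - 1)) = 2/(-3 + 451*7) = 2/(-3 + 3157) = 2/3154 = 2*(1/3154) = 1/1577 ≈ 0.00063412)
(-204857 + 170815)*(485311 + f) = (-204857 + 170815)*(485311 + 1/1577) = -34042*765335448/1577 = -26053549320816/1577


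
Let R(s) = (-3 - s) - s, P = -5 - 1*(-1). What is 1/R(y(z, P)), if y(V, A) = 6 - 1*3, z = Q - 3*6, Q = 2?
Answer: -⅑ ≈ -0.11111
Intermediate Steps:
P = -4 (P = -5 + 1 = -4)
z = -16 (z = 2 - 3*6 = 2 - 18 = -16)
y(V, A) = 3 (y(V, A) = 6 - 3 = 3)
R(s) = -3 - 2*s
1/R(y(z, P)) = 1/(-3 - 2*3) = 1/(-3 - 6) = 1/(-9) = -⅑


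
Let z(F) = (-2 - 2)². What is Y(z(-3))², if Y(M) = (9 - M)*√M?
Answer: 784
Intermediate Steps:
z(F) = 16 (z(F) = (-4)² = 16)
Y(M) = √M*(9 - M)
Y(z(-3))² = (√16*(9 - 1*16))² = (4*(9 - 16))² = (4*(-7))² = (-28)² = 784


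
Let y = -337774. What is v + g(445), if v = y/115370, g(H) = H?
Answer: 25500938/57685 ≈ 442.07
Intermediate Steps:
v = -168887/57685 (v = -337774/115370 = -337774*1/115370 = -168887/57685 ≈ -2.9277)
v + g(445) = -168887/57685 + 445 = 25500938/57685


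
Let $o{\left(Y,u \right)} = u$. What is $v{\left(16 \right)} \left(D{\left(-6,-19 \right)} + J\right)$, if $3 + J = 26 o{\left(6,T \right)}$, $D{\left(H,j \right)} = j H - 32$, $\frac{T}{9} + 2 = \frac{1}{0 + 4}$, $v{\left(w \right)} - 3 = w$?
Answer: $- \frac{12559}{2} \approx -6279.5$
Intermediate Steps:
$v{\left(w \right)} = 3 + w$
$T = - \frac{63}{4}$ ($T = -18 + \frac{9}{0 + 4} = -18 + \frac{9}{4} = - \frac{63}{4} \approx -15.75$)
$D{\left(H,j \right)} = -32 + H j$ ($D{\left(H,j \right)} = H j - 32 = -32 + H j$)
$J = - \frac{825}{2}$ ($J = -3 + 26 \left(- \frac{63}{4}\right) = -3 - \frac{819}{2} = - \frac{825}{2} \approx -412.5$)
$v{\left(16 \right)} \left(D{\left(-6,-19 \right)} + J\right) = \left(3 + 16\right) \left(\left(-32 - -114\right) - \frac{825}{2}\right) = 19 \left(\left(-32 + 114\right) - \frac{825}{2}\right) = 19 \left(82 - \frac{825}{2}\right) = 19 \left(- \frac{661}{2}\right) = - \frac{12559}{2}$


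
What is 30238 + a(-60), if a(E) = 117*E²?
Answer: 451438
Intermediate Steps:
30238 + a(-60) = 30238 + 117*(-60)² = 30238 + 117*3600 = 30238 + 421200 = 451438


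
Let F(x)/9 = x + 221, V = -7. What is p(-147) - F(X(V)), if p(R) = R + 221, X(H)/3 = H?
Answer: -1726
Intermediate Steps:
X(H) = 3*H
F(x) = 1989 + 9*x (F(x) = 9*(x + 221) = 9*(221 + x) = 1989 + 9*x)
p(R) = 221 + R
p(-147) - F(X(V)) = (221 - 147) - (1989 + 9*(3*(-7))) = 74 - (1989 + 9*(-21)) = 74 - (1989 - 189) = 74 - 1*1800 = 74 - 1800 = -1726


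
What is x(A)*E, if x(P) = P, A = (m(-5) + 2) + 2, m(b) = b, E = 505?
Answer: -505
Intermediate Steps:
A = -1 (A = (-5 + 2) + 2 = -3 + 2 = -1)
x(A)*E = -1*505 = -505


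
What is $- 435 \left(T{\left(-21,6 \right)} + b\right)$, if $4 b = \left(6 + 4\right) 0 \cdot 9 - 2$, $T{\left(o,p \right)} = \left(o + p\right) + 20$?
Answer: $- \frac{3915}{2} \approx -1957.5$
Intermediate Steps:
$T{\left(o,p \right)} = 20 + o + p$
$b = - \frac{1}{2}$ ($b = \frac{\left(6 + 4\right) 0 \cdot 9 - 2}{4} = \frac{10 \cdot 0 \cdot 9 - 2}{4} = \frac{0 \cdot 9 - 2}{4} = \frac{0 - 2}{4} = \frac{1}{4} \left(-2\right) = - \frac{1}{2} \approx -0.5$)
$- 435 \left(T{\left(-21,6 \right)} + b\right) = - 435 \left(\left(20 - 21 + 6\right) - \frac{1}{2}\right) = - 435 \left(5 - \frac{1}{2}\right) = \left(-435\right) \frac{9}{2} = - \frac{3915}{2}$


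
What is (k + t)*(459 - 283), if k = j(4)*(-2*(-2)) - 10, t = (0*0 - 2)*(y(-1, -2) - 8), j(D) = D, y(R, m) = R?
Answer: 4224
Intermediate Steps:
t = 18 (t = (0*0 - 2)*(-1 - 8) = (0 - 2)*(-9) = -2*(-9) = 18)
k = 6 (k = 4*(-2*(-2)) - 10 = 4*4 - 10 = 16 - 10 = 6)
(k + t)*(459 - 283) = (6 + 18)*(459 - 283) = 24*176 = 4224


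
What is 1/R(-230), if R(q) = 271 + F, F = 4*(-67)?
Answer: 1/3 ≈ 0.33333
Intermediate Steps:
F = -268
R(q) = 3 (R(q) = 271 - 268 = 3)
1/R(-230) = 1/3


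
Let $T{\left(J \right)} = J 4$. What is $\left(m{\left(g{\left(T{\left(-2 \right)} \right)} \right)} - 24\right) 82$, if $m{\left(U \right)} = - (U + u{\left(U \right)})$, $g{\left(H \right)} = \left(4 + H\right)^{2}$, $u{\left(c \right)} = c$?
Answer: $-4592$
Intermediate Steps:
$T{\left(J \right)} = 4 J$
$m{\left(U \right)} = - 2 U$ ($m{\left(U \right)} = - (U + U) = - 2 U$)
$\left(m{\left(g{\left(T{\left(-2 \right)} \right)} \right)} - 24\right) 82 = \left(- 2 \left(4 + 4 \left(-2\right)\right)^{2} - 24\right) 82 = \left(- 2 \left(4 - 8\right)^{2} - 24\right) 82 = \left(- 2 \left(-4\right)^{2} - 24\right) 82 = \left(\left(-2\right) 16 - 24\right) 82 = \left(-32 - 24\right) 82 = \left(-56\right) 82 = -4592$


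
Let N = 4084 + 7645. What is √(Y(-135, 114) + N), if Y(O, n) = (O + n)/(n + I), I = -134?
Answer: √1173005/10 ≈ 108.31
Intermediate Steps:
N = 11729
Y(O, n) = (O + n)/(-134 + n) (Y(O, n) = (O + n)/(n - 134) = (O + n)/(-134 + n))
√(Y(-135, 114) + N) = √((-135 + 114)/(-134 + 114) + 11729) = √(-21/(-20) + 11729) = √(-1/20*(-21) + 11729) = √(21/20 + 11729) = √(234601/20) = √1173005/10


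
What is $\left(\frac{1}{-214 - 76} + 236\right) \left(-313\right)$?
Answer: $- \frac{21421407}{290} \approx -73867.0$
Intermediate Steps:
$\left(\frac{1}{-214 - 76} + 236\right) \left(-313\right) = \left(\frac{1}{-290} + 236\right) \left(-313\right) = \left(- \frac{1}{290} + 236\right) \left(-313\right) = \frac{68439}{290} \left(-313\right) = - \frac{21421407}{290}$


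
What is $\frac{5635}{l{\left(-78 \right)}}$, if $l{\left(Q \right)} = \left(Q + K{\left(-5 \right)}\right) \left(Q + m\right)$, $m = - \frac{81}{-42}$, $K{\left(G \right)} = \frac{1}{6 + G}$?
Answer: $\frac{2254}{2343} \approx 0.96201$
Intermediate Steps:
$m = \frac{27}{14}$ ($m = \left(-81\right) \left(- \frac{1}{42}\right) = \frac{27}{14} \approx 1.9286$)
$l{\left(Q \right)} = \left(1 + Q\right) \left(\frac{27}{14} + Q\right)$ ($l{\left(Q \right)} = \left(Q + \frac{1}{6 - 5}\right) \left(Q + \frac{27}{14}\right) = \left(Q + 1^{-1}\right) \left(\frac{27}{14} + Q\right) = \left(Q + 1\right) \left(\frac{27}{14} + Q\right) = \left(1 + Q\right) \left(\frac{27}{14} + Q\right)$)
$\frac{5635}{l{\left(-78 \right)}} = \frac{5635}{\frac{27}{14} + \left(-78\right)^{2} + \frac{41}{14} \left(-78\right)} = \frac{5635}{\frac{27}{14} + 6084 - \frac{1599}{7}} = \frac{5635}{\frac{11715}{2}} = 5635 \cdot \frac{2}{11715} = \frac{2254}{2343}$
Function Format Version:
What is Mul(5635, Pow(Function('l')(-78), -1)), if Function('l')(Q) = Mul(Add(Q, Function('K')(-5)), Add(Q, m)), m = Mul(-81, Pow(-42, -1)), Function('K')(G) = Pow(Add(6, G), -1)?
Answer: Rational(2254, 2343) ≈ 0.96201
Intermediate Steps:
m = Rational(27, 14) (m = Mul(-81, Rational(-1, 42)) = Rational(27, 14) ≈ 1.9286)
Function('l')(Q) = Mul(Add(1, Q), Add(Rational(27, 14), Q)) (Function('l')(Q) = Mul(Add(Q, Pow(Add(6, -5), -1)), Add(Q, Rational(27, 14))) = Mul(Add(Q, Pow(1, -1)), Add(Rational(27, 14), Q)) = Mul(Add(Q, 1), Add(Rational(27, 14), Q)) = Mul(Add(1, Q), Add(Rational(27, 14), Q)))
Mul(5635, Pow(Function('l')(-78), -1)) = Mul(5635, Pow(Add(Rational(27, 14), Pow(-78, 2), Mul(Rational(41, 14), -78)), -1)) = Mul(5635, Pow(Add(Rational(27, 14), 6084, Rational(-1599, 7)), -1)) = Mul(5635, Pow(Rational(11715, 2), -1)) = Mul(5635, Rational(2, 11715)) = Rational(2254, 2343)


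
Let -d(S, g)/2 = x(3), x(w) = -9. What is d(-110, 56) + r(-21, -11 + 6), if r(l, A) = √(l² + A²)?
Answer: 18 + √466 ≈ 39.587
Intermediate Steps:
d(S, g) = 18 (d(S, g) = -2*(-9) = 18)
r(l, A) = √(A² + l²)
d(-110, 56) + r(-21, -11 + 6) = 18 + √((-11 + 6)² + (-21)²) = 18 + √((-5)² + 441) = 18 + √(25 + 441) = 18 + √466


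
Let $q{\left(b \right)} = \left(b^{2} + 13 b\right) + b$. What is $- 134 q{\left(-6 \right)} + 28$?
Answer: $6460$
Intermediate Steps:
$q{\left(b \right)} = b^{2} + 14 b$
$- 134 q{\left(-6 \right)} + 28 = - 134 \left(- 6 \left(14 - 6\right)\right) + 28 = - 134 \left(\left(-6\right) 8\right) + 28 = \left(-134\right) \left(-48\right) + 28 = 6432 + 28 = 6460$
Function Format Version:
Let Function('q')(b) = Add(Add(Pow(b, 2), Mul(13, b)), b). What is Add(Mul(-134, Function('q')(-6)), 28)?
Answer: 6460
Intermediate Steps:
Function('q')(b) = Add(Pow(b, 2), Mul(14, b))
Add(Mul(-134, Function('q')(-6)), 28) = Add(Mul(-134, Mul(-6, Add(14, -6))), 28) = Add(Mul(-134, Mul(-6, 8)), 28) = Add(Mul(-134, -48), 28) = Add(6432, 28) = 6460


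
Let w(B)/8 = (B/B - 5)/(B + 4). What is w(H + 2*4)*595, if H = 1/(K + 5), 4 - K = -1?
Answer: -190400/121 ≈ -1573.6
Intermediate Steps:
K = 5 (K = 4 - 1*(-1) = 4 + 1 = 5)
H = ⅒ (H = 1/(5 + 5) = 1/10 = ⅒ ≈ 0.10000)
w(B) = -32/(4 + B) (w(B) = 8*((B/B - 5)/(B + 4)) = 8*((1 - 5)/(4 + B)) = 8*(-4/(4 + B)) = -32/(4 + B))
w(H + 2*4)*595 = -32/(4 + (⅒ + 2*4))*595 = -32/(4 + (⅒ + 8))*595 = -32/(4 + 81/10)*595 = -32/121/10*595 = -32*10/121*595 = -320/121*595 = -190400/121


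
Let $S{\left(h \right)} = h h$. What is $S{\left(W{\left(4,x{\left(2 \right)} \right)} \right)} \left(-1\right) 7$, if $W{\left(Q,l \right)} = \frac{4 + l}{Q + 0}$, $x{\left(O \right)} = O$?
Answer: $- \frac{63}{4} \approx -15.75$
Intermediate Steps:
$W{\left(Q,l \right)} = \frac{4 + l}{Q}$
$S{\left(h \right)} = h^{2}$
$S{\left(W{\left(4,x{\left(2 \right)} \right)} \right)} \left(-1\right) 7 = \left(\frac{4 + 2}{4}\right)^{2} \left(-1\right) 7 = \left(\frac{1}{4} \cdot 6\right)^{2} \left(-1\right) 7 = \left(\frac{3}{2}\right)^{2} \left(-1\right) 7 = \frac{9}{4} \left(-1\right) 7 = \left(- \frac{9}{4}\right) 7 = - \frac{63}{4}$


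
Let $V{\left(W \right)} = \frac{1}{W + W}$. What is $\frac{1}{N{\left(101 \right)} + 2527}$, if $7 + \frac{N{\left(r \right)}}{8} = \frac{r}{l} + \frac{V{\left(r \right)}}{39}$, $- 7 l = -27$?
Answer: $\frac{35451}{95025785} \approx 0.00037307$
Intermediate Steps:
$l = \frac{27}{7}$ ($l = \left(- \frac{1}{7}\right) \left(-27\right) = \frac{27}{7} \approx 3.8571$)
$V{\left(W \right)} = \frac{1}{2 W}$
$N{\left(r \right)} = -56 + \frac{4}{39 r} + \frac{56 r}{27}$ ($N{\left(r \right)} = -56 + 8 \left(\frac{r}{\frac{27}{7}} + \frac{\frac{1}{2} \frac{1}{r}}{39}\right) = -56 + 8 \left(r \frac{7}{27} + \frac{1}{2 r} \frac{1}{39}\right) = -56 + 8 \left(\frac{7 r}{27} + \frac{1}{78 r}\right) = -56 + 8 \left(\frac{1}{78 r} + \frac{7 r}{27}\right) = -56 + \left(\frac{4}{39 r} + \frac{56 r}{27}\right) = -56 + \frac{4}{39 r} + \frac{56 r}{27}$)
$\frac{1}{N{\left(101 \right)} + 2527} = \frac{1}{\frac{4 \left(9 + 182 \cdot 101 \left(-27 + 101\right)\right)}{351 \cdot 101} + 2527} = \frac{1}{\frac{4}{351} \cdot \frac{1}{101} \left(9 + 182 \cdot 101 \cdot 74\right) + 2527} = \frac{1}{\frac{4}{351} \cdot \frac{1}{101} \left(9 + 1360268\right) + 2527} = \frac{1}{\frac{4}{351} \cdot \frac{1}{101} \cdot 1360277 + 2527} = \frac{1}{\frac{5441108}{35451} + 2527} = \frac{1}{\frac{95025785}{35451}} = \frac{35451}{95025785}$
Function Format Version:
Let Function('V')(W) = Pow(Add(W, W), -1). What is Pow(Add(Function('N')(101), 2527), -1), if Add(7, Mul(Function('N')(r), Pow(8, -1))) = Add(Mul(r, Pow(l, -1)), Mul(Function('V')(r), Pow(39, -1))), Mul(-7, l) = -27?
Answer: Rational(35451, 95025785) ≈ 0.00037307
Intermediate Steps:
l = Rational(27, 7) (l = Mul(Rational(-1, 7), -27) = Rational(27, 7) ≈ 3.8571)
Function('V')(W) = Mul(Rational(1, 2), Pow(W, -1)) (Function('V')(W) = Pow(Mul(2, W), -1) = Mul(Rational(1, 2), Pow(W, -1)))
Function('N')(r) = Add(-56, Mul(Rational(4, 39), Pow(r, -1)), Mul(Rational(56, 27), r)) (Function('N')(r) = Add(-56, Mul(8, Add(Mul(r, Pow(Rational(27, 7), -1)), Mul(Mul(Rational(1, 2), Pow(r, -1)), Pow(39, -1))))) = Add(-56, Mul(8, Add(Mul(r, Rational(7, 27)), Mul(Mul(Rational(1, 2), Pow(r, -1)), Rational(1, 39))))) = Add(-56, Mul(8, Add(Mul(Rational(7, 27), r), Mul(Rational(1, 78), Pow(r, -1))))) = Add(-56, Mul(8, Add(Mul(Rational(1, 78), Pow(r, -1)), Mul(Rational(7, 27), r)))) = Add(-56, Add(Mul(Rational(4, 39), Pow(r, -1)), Mul(Rational(56, 27), r))) = Add(-56, Mul(Rational(4, 39), Pow(r, -1)), Mul(Rational(56, 27), r)))
Pow(Add(Function('N')(101), 2527), -1) = Pow(Add(Mul(Rational(4, 351), Pow(101, -1), Add(9, Mul(182, 101, Add(-27, 101)))), 2527), -1) = Pow(Add(Mul(Rational(4, 351), Rational(1, 101), Add(9, Mul(182, 101, 74))), 2527), -1) = Pow(Add(Mul(Rational(4, 351), Rational(1, 101), Add(9, 1360268)), 2527), -1) = Pow(Add(Mul(Rational(4, 351), Rational(1, 101), 1360277), 2527), -1) = Pow(Add(Rational(5441108, 35451), 2527), -1) = Pow(Rational(95025785, 35451), -1) = Rational(35451, 95025785)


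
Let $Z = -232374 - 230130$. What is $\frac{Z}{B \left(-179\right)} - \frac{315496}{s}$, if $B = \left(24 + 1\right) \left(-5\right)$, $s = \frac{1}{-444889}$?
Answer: $\frac{3140570660784496}{22375} \approx 1.4036 \cdot 10^{11}$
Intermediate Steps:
$s = - \frac{1}{444889} \approx -2.2478 \cdot 10^{-6}$
$Z = -462504$ ($Z = -232374 - 230130 = -462504$)
$B = -125$ ($B = 25 \left(-5\right) = -125$)
$\frac{Z}{B \left(-179\right)} - \frac{315496}{s} = - \frac{462504}{\left(-125\right) \left(-179\right)} - \frac{315496}{- \frac{1}{444889}} = - \frac{462504}{22375} - -140360699944 = \left(-462504\right) \frac{1}{22375} + 140360699944 = - \frac{462504}{22375} + 140360699944 = \frac{3140570660784496}{22375}$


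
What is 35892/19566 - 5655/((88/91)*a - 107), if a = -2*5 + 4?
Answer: 115968809/2231611 ≈ 51.966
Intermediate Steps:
a = -6 (a = -10 + 4 = -6)
35892/19566 - 5655/((88/91)*a - 107) = 35892/19566 - 5655/((88/91)*(-6) - 107) = 35892*(1/19566) - 5655/((88*(1/91))*(-6) - 107) = 1994/1087 - 5655/((88/91)*(-6) - 107) = 1994/1087 - 5655/(-528/91 - 107) = 1994/1087 - 5655/(-10265/91) = 1994/1087 - 5655*(-91/10265) = 1994/1087 + 102921/2053 = 115968809/2231611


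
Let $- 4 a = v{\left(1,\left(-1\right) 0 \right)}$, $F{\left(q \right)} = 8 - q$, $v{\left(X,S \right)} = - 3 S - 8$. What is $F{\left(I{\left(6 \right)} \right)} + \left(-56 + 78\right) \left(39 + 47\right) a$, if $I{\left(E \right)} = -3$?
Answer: $3795$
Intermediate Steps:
$v{\left(X,S \right)} = -8 - 3 S$
$a = 2$ ($a = - \frac{-8 - 3 \left(\left(-1\right) 0\right)}{4} = - \frac{-8 - 0}{4} = - \frac{-8 + 0}{4} = \left(- \frac{1}{4}\right) \left(-8\right) = 2$)
$F{\left(I{\left(6 \right)} \right)} + \left(-56 + 78\right) \left(39 + 47\right) a = \left(8 - -3\right) + \left(-56 + 78\right) \left(39 + 47\right) 2 = \left(8 + 3\right) + 22 \cdot 86 \cdot 2 = 11 + 1892 \cdot 2 = 11 + 3784 = 3795$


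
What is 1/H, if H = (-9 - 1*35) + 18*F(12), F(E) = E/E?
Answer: -1/26 ≈ -0.038462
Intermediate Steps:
F(E) = 1
H = -26 (H = (-9 - 1*35) + 18*1 = (-9 - 35) + 18 = -44 + 18 = -26)
1/H = 1/(-26) = -1/26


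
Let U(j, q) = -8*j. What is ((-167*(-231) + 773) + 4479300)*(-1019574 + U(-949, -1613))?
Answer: -4572792464300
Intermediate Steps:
((-167*(-231) + 773) + 4479300)*(-1019574 + U(-949, -1613)) = ((-167*(-231) + 773) + 4479300)*(-1019574 - 8*(-949)) = ((38577 + 773) + 4479300)*(-1019574 + 7592) = (39350 + 4479300)*(-1011982) = 4518650*(-1011982) = -4572792464300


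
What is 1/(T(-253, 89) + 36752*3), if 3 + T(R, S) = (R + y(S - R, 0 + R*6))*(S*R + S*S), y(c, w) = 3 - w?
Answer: -1/18397475 ≈ -5.4355e-8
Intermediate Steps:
T(R, S) = -3 + (3 - 5*R)*(S**2 + R*S) (T(R, S) = -3 + (R + (3 - (0 + R*6)))*(S*R + S*S) = -3 + (R + (3 - (0 + 6*R)))*(R*S + S**2) = -3 + (R + (3 - 6*R))*(S**2 + R*S) = -3 + (3 - 5*R)*(S**2 + R*S))
1/(T(-253, 89) + 36752*3) = 1/((-3 + 3*89**2 - 5*(-253)*89**2 - 5*89*(-253)**2 + 3*(-253)*89) + 36752*3) = 1/((-3 + 3*7921 - 5*(-253)*7921 - 5*89*64009 - 67551) + 110256) = 1/((-3 + 23763 + 10020065 - 28484005 - 67551) + 110256) = 1/(-18507731 + 110256) = 1/(-18397475) = -1/18397475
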